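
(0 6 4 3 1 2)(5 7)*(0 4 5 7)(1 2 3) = (0 6 5)(1 3 2 4)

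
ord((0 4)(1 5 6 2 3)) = 10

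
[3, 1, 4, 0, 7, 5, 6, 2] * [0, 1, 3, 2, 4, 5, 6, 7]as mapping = [0→2, 1→1, 2→4, 3→0, 4→7, 5→5, 6→6, 7→3]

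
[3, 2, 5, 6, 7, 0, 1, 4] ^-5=[3, 2, 5, 6, 7, 0, 1, 4] 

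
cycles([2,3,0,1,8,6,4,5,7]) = (0 2)(1 3)(4 8 7 5 6)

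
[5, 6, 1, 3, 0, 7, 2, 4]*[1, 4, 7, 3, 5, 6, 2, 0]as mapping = [0→6, 1→2, 2→4, 3→3, 4→1, 5→0, 6→7, 7→5]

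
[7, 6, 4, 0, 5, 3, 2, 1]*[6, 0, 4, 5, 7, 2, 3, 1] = [1, 3, 7, 6, 2, 5, 4, 0]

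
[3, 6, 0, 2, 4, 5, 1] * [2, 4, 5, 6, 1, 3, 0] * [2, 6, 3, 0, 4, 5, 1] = [1, 2, 3, 5, 6, 0, 4]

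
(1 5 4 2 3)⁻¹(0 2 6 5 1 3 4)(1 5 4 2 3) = (0 3 6 4 5 1 2)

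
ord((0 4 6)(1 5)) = 6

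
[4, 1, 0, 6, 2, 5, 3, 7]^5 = [2, 1, 4, 6, 0, 5, 3, 7]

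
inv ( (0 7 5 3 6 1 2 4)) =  (0 4 2 1 6 3 5 7)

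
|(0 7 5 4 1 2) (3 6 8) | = 6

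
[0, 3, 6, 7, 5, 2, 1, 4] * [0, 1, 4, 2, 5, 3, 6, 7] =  [0, 2, 6, 7, 3, 4, 1, 5]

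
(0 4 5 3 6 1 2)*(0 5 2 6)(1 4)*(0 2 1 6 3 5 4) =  (0 6)(1 3 2 4)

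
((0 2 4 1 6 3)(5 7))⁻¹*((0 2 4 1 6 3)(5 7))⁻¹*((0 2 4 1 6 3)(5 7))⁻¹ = (0 1)(2 6)(3 4)(5 7)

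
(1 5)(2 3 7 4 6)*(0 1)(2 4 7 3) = (0 1 5)(4 6)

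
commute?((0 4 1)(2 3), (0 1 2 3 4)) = no:(0 4 1)(2 3) * (0 1 2 3 4) = (2 4), (0 1 2 3 4) * (0 4 1)(2 3) = (1 3)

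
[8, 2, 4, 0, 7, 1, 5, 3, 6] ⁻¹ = [3, 5, 1, 7, 2, 6, 8, 4, 0] 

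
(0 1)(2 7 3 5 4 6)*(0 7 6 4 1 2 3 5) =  (0 2 6 3)(1 7 5)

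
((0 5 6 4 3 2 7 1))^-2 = (0 7 3 6)(1 2 4 5)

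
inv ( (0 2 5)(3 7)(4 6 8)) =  (0 5 2)(3 7)(4 8 6)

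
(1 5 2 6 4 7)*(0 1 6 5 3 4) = (0 1 3 4 7 6)(2 5)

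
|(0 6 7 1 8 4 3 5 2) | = 9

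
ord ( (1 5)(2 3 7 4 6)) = 10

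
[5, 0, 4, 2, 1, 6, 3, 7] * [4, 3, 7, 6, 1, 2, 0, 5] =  [2, 4, 1, 7, 3, 0, 6, 5]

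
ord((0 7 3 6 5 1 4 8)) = 8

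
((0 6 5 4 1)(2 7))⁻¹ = (0 1 4 5 6)(2 7)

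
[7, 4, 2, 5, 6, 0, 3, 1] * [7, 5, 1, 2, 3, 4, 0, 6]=[6, 3, 1, 4, 0, 7, 2, 5]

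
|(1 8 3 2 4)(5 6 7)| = 15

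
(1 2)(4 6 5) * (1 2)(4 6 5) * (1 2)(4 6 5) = (1 2)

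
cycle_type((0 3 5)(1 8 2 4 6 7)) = 3.6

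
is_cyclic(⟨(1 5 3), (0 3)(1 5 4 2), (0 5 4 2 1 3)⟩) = no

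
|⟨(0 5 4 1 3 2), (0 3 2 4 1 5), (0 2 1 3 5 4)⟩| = 120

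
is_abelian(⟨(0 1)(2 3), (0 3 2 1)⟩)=no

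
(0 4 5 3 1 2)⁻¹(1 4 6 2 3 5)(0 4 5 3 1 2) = (0 1 3 2 5 6)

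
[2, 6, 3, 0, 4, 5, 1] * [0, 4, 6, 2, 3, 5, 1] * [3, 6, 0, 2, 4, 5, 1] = [1, 6, 0, 3, 2, 5, 4]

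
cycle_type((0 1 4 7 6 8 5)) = 7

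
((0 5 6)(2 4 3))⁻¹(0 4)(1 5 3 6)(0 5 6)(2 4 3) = (0 1 6 2)(3 5)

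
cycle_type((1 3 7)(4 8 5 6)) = 3.4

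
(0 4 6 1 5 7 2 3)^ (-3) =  (0 7 6 3 5 4 2 1)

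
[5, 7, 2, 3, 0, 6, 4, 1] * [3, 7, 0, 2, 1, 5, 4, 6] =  [5, 6, 0, 2, 3, 4, 1, 7]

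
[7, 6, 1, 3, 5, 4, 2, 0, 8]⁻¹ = [7, 2, 6, 3, 5, 4, 1, 0, 8]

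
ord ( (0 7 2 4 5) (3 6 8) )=15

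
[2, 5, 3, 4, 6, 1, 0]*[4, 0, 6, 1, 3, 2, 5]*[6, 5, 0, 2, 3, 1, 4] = [4, 0, 5, 2, 1, 6, 3]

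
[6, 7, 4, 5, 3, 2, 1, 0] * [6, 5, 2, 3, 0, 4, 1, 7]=[1, 7, 0, 4, 3, 2, 5, 6]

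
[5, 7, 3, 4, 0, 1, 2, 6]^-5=[7, 2, 0, 5, 1, 6, 4, 3]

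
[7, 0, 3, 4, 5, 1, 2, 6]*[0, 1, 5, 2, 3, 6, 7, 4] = [4, 0, 2, 3, 6, 1, 5, 7]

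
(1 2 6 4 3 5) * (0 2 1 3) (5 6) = (0 2 5 3 6 4) 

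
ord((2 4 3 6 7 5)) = 6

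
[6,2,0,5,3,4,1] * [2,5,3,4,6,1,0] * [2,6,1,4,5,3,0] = [2,4,1,6,5,0,3]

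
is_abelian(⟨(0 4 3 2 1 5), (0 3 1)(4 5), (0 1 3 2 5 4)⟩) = no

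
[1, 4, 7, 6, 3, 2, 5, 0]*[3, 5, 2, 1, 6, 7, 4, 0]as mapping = [0→5, 1→6, 2→0, 3→4, 4→1, 5→2, 6→7, 7→3]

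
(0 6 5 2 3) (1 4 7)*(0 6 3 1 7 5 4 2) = (0 3 6 4 5) (1 2) 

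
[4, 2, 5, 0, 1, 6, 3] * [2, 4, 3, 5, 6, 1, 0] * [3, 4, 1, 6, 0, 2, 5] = [5, 6, 4, 1, 0, 3, 2]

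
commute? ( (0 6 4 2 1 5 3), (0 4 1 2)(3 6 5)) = no: (0 6 4 2 1 5 3) * (0 4 1 2)(3 6 5) = (0 5 6 1 3 4), (0 4 1 2)(3 6 5) * (0 6 4 2 1 5 3) = (0 2 6 3 4 5)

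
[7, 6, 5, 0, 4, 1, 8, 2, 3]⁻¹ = [3, 5, 7, 8, 4, 2, 1, 0, 6]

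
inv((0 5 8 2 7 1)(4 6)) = (0 1 7 2 8 5)(4 6)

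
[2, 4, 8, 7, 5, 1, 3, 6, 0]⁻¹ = [8, 5, 0, 6, 1, 4, 7, 3, 2]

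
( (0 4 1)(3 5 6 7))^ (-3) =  (3 5 6 7)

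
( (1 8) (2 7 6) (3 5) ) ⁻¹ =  (1 8) (2 6 7) (3 5) 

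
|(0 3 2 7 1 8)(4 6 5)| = 6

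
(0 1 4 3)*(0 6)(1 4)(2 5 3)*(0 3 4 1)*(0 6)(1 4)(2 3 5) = (0 4 3)(1 6 5)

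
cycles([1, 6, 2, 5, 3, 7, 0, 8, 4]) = (0 1 6)(3 5 7 8 4)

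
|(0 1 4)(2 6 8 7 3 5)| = 6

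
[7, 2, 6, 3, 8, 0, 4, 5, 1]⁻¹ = [5, 8, 1, 3, 6, 7, 2, 0, 4]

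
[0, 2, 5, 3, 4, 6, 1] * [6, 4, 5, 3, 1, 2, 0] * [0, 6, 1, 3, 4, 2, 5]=[5, 2, 1, 3, 6, 0, 4]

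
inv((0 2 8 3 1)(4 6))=(0 1 3 8 2)(4 6)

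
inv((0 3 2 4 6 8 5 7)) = (0 7 5 8 6 4 2 3)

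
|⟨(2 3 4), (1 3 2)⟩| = 12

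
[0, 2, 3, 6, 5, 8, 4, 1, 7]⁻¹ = [0, 7, 1, 2, 6, 4, 3, 8, 5]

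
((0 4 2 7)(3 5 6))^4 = (3 5 6)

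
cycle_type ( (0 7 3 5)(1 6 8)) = 3.4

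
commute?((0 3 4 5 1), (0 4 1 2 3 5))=no:(0 3 4 5 1)*(0 4 1 2 3 5)=(0 5 2 3 1 4), (0 4 1 2 3 5)*(0 3 4 5 1)=(0 5 3 1 2 4)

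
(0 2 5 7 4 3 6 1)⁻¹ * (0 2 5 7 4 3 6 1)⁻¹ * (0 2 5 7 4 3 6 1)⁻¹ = (0 3 5 1 4 2 6 7)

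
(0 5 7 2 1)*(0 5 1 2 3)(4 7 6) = (0 1 5 6 4 7 3)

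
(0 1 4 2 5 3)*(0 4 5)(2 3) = (0 1 5 2)(3 4)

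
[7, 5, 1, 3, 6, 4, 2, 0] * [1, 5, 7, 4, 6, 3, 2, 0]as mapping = [0→0, 1→3, 2→5, 3→4, 4→2, 5→6, 6→7, 7→1]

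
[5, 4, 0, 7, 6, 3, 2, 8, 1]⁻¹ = [2, 8, 6, 5, 1, 0, 4, 3, 7]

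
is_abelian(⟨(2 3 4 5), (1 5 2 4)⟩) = no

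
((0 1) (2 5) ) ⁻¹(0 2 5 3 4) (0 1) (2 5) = (1 5 2 3 4) 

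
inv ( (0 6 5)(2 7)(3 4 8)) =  (0 5 6)(2 7)(3 8 4)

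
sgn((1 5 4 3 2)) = 1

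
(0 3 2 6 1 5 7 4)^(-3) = (0 5 2 4 1 3 7 6)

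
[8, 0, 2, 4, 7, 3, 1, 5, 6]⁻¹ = [1, 6, 2, 5, 3, 7, 8, 4, 0]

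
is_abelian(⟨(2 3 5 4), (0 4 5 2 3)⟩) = no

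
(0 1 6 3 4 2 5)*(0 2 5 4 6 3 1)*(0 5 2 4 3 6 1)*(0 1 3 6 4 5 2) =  (0 2 6 1 4)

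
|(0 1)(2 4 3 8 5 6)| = 6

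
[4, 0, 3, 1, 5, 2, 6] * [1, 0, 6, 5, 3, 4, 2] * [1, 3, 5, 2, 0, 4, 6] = [2, 3, 4, 1, 0, 6, 5]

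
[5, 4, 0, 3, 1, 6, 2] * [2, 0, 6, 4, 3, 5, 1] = [5, 3, 2, 4, 0, 1, 6]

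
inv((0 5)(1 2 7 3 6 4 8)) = (0 5)(1 8 4 6 3 7 2)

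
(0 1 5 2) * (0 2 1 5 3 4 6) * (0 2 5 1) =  (0 1 3 4 6 2 5)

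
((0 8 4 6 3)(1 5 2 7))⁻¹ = (0 3 6 4 8)(1 7 2 5)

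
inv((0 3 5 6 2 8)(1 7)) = (0 8 2 6 5 3)(1 7)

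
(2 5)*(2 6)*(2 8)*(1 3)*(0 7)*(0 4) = (0 7 4) (1 3) (2 5 6 8) 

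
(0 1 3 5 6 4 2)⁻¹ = (0 2 4 6 5 3 1)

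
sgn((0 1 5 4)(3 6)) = 1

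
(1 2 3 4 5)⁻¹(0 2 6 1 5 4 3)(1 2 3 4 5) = (0 3 6 2 1 5 4)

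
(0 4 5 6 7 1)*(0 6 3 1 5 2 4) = (1 6 7 5 3)(2 4)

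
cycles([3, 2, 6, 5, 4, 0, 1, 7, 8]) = (0 3 5)(1 2 6)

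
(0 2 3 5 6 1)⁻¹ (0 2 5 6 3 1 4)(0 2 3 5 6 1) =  (0 4 2 3 6 1 5)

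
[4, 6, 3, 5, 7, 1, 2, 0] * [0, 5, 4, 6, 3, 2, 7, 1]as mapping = [0→3, 1→7, 2→6, 3→2, 4→1, 5→5, 6→4, 7→0]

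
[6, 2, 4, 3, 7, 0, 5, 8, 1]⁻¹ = [5, 8, 1, 3, 2, 6, 0, 4, 7]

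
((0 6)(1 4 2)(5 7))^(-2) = (1 4 2)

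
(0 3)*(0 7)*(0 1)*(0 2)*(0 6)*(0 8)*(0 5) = (0 3 7 1 2 6 8 5)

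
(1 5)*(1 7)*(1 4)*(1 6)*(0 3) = (0 3)(1 5 7 4 6)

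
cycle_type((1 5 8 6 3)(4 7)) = 2.5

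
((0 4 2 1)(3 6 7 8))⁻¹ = (0 1 2 4)(3 8 7 6)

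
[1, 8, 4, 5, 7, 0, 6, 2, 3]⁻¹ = [5, 0, 7, 8, 2, 3, 6, 4, 1]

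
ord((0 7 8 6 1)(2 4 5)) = 15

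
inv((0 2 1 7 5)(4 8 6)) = (0 5 7 1 2)(4 6 8)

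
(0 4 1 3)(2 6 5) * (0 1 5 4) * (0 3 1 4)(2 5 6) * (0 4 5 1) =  (0 3 5 1)(4 6)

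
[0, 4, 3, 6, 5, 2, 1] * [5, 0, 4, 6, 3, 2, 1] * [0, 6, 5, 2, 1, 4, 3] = [4, 2, 3, 6, 5, 1, 0]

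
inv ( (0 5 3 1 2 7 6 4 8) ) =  (0 8 4 6 7 2 1 3 5) 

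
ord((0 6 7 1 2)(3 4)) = 10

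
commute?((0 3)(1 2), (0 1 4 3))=no:(0 3)(1 2)*(0 1 4 3)=(1 2 4 3), (0 1 4 3)*(0 3)(1 2)=(0 2 1 4)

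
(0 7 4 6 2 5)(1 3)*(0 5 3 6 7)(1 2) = (1 6)(2 3)(4 7)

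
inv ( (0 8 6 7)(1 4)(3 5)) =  (0 7 6 8)(1 4)(3 5)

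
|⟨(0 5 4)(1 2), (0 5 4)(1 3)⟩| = 18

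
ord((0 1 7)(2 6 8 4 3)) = 15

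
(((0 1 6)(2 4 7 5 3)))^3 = (2 5 4 3 7)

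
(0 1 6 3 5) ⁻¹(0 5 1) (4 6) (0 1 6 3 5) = (0 6 1) (3 4) 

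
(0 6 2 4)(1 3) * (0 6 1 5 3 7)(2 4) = (0 1 7)(3 5)(4 6)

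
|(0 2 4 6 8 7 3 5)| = 8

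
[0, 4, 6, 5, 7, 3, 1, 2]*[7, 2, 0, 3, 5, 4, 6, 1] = [7, 5, 6, 4, 1, 3, 2, 0]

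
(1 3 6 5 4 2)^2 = (1 6 4)(2 3 5)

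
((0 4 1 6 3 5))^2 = (0 1 3)(4 6 5)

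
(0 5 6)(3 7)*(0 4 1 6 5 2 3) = (0 2 3 7)(1 6 4)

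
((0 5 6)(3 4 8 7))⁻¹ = (0 6 5)(3 7 8 4)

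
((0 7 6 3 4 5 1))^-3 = (0 4 7 5 6 1 3)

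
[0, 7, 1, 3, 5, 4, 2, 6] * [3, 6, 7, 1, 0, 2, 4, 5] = [3, 5, 6, 1, 2, 0, 7, 4]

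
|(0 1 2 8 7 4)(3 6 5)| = 6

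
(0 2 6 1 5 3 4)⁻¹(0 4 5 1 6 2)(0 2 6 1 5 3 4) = (0 3 5 1 6 2)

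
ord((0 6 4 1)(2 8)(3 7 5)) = 12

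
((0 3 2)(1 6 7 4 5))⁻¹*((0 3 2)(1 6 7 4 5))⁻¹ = (0 3 2)(1 4 6 5 7)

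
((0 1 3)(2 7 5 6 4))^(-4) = (0 3 1)(2 7 5 6 4)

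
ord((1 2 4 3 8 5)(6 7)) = 6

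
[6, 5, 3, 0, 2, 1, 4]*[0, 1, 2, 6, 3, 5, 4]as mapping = [0→4, 1→5, 2→6, 3→0, 4→2, 5→1, 6→3]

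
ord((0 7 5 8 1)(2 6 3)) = 15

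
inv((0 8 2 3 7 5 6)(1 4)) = (0 6 5 7 3 2 8)(1 4)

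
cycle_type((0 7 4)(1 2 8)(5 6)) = 2.3^2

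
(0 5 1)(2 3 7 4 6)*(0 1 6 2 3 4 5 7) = (0 7 5 6 3)(2 4)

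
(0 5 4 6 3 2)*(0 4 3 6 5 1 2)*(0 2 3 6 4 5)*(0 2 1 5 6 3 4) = (0 5 3 1 4 2 6)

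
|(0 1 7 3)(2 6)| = 4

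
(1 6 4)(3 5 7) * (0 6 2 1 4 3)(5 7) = (0 6 3 7)(1 2)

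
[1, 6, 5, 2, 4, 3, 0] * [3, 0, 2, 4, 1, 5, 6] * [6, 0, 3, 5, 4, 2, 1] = [6, 1, 2, 3, 0, 4, 5]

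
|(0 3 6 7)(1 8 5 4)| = 4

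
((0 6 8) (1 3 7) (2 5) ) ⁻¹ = (0 8 6) (1 7 3) (2 5) 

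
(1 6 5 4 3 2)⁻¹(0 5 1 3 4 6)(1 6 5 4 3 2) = (0 4 6 2 3 5)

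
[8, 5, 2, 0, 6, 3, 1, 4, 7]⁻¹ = [3, 6, 2, 5, 7, 1, 4, 8, 0]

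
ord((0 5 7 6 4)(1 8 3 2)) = 20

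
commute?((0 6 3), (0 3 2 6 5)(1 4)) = no:(0 6 3) * (0 3 2 6 5)(1 4) = (0 5)(1 4)(2 6), (0 3 2 6 5)(1 4) * (0 6 3) = (1 4)(2 3)(5 6)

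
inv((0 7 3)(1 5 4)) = (0 3 7)(1 4 5)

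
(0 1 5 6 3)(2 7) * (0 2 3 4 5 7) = (0 1 7 3 2)(4 5 6)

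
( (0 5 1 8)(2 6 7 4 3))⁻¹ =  (0 8 1 5)(2 3 4 7 6)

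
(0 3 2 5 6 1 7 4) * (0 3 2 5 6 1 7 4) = (0 2 6 7)(1 4 3 5)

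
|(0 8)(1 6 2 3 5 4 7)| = 14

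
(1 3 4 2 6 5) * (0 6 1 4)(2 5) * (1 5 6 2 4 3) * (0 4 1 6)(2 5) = (0 5 3 4)(1 6)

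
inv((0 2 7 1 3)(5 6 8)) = (0 3 1 7 2)(5 8 6)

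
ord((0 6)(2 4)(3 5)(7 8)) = 2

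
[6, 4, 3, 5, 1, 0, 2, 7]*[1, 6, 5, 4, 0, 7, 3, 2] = [3, 0, 4, 7, 6, 1, 5, 2]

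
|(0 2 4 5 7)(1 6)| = 10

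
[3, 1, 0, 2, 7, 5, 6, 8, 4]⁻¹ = [2, 1, 3, 0, 8, 5, 6, 4, 7]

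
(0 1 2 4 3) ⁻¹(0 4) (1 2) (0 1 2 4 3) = (1 3) (2 4) 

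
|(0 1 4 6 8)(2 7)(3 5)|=10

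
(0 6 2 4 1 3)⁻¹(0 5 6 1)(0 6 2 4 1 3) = (2 3 6 5)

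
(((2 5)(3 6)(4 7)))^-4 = ()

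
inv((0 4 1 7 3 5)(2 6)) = (0 5 3 7 1 4)(2 6)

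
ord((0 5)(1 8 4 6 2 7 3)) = 14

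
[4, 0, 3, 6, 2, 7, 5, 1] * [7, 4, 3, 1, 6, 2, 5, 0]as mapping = [0→6, 1→7, 2→1, 3→5, 4→3, 5→0, 6→2, 7→4]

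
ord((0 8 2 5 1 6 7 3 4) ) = 9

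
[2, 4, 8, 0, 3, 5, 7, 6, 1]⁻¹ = [3, 8, 0, 4, 1, 5, 7, 6, 2]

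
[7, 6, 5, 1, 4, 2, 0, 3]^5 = [0, 1, 5, 3, 4, 2, 6, 7]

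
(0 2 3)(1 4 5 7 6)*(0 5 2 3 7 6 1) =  (0 3 5 6)(1 4 2 7)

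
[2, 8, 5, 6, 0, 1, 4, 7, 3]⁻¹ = [4, 5, 0, 8, 6, 2, 3, 7, 1]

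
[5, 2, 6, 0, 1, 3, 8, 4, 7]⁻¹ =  [3, 4, 1, 5, 7, 0, 2, 8, 6]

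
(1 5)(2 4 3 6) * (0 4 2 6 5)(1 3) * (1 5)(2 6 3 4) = (0 2 6 3 1)(4 5)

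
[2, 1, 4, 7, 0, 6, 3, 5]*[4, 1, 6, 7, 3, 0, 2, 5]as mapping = [0→6, 1→1, 2→3, 3→5, 4→4, 5→2, 6→7, 7→0]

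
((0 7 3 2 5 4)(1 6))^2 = (0 3 5)(2 4 7)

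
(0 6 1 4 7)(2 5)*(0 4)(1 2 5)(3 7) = (0 6 2 1)(3 7 4)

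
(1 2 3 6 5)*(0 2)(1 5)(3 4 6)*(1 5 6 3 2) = (0 1)(2 4 3)(5 6)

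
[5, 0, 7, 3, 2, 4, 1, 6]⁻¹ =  [1, 6, 4, 3, 5, 0, 7, 2]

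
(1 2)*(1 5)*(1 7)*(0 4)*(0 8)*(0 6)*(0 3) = (0 4 8 6 3)(1 2 5 7)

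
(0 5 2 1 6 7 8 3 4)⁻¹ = (0 4 3 8 7 6 1 2 5)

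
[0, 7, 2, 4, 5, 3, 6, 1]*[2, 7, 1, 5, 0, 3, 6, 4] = [2, 4, 1, 0, 3, 5, 6, 7]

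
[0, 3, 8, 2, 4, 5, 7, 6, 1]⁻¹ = [0, 8, 3, 1, 4, 5, 7, 6, 2]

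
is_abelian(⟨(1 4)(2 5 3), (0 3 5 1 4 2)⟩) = no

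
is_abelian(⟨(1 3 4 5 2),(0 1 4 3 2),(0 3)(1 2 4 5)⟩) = no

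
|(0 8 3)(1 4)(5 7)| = 6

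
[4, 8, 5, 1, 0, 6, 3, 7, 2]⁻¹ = [4, 3, 8, 6, 0, 2, 5, 7, 1]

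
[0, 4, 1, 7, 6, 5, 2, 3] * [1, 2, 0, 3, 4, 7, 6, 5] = [1, 4, 2, 5, 6, 7, 0, 3]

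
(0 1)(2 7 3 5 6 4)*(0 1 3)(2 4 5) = (0 3 2 7)(5 6)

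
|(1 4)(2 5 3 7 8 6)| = 6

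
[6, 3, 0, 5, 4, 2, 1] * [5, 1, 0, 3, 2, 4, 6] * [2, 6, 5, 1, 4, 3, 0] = [0, 1, 3, 4, 5, 2, 6]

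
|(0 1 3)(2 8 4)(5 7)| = 6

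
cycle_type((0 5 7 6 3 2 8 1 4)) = 9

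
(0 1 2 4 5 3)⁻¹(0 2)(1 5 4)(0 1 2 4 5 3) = (1 4)(2 3 5)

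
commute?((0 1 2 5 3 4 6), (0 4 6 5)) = no:(0 1 2 5 3 4 6)*(0 4 6 5) = (0 1 2)(3 6 4 5), (0 4 6 5)*(0 1 2 5 3 4 6) = (0 6 3 4)(1 2 5)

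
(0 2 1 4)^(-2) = (0 1)(2 4)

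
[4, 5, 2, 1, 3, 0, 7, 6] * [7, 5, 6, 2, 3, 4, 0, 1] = [3, 4, 6, 5, 2, 7, 1, 0]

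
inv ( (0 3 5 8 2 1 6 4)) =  (0 4 6 1 2 8 5 3)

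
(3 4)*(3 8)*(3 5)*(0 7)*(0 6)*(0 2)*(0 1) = (0 7 6 2 1)(3 4 8 5)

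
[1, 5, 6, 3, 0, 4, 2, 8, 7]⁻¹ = [4, 0, 6, 3, 5, 1, 2, 8, 7]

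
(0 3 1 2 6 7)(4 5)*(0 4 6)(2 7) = (0 3 1 7 4 5 6 2)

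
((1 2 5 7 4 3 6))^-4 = (1 7 6 5 3 2 4)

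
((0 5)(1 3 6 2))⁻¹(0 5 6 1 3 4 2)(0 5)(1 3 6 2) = (0 2 3 6 4 1 5)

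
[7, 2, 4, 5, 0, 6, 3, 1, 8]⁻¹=[4, 7, 1, 6, 2, 3, 5, 0, 8]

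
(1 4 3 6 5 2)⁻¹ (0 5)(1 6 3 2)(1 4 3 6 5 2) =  (0 2)(1 4 5 6)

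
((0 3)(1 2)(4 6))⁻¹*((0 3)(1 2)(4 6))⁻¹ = ()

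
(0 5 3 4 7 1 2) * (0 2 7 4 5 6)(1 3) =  (0 6)(1 7 3 5)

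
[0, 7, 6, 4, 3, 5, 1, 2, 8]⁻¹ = [0, 6, 7, 4, 3, 5, 2, 1, 8]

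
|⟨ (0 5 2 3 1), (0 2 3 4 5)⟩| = 360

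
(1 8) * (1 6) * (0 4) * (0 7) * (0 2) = (0 4 7 2) (1 8 6) 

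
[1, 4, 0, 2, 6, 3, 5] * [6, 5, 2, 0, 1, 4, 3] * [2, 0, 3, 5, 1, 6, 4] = [6, 0, 4, 3, 5, 2, 1]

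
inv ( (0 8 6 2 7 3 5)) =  (0 5 3 7 2 6 8)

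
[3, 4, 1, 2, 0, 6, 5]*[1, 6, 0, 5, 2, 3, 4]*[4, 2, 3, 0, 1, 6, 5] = [6, 3, 5, 4, 2, 1, 0]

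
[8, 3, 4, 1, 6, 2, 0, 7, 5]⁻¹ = [6, 3, 5, 1, 2, 8, 4, 7, 0]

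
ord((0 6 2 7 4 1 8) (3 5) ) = 14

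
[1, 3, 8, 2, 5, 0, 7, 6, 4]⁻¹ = [5, 0, 3, 1, 8, 4, 7, 6, 2]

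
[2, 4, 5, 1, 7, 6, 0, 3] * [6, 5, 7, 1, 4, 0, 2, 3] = [7, 4, 0, 5, 3, 2, 6, 1]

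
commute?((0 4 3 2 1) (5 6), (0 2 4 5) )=no:(0 4 3 2 1) (5 6)*(0 2 4 5)=(0 5 6) (1 2) (3 4), (0 2 4 5)*(0 4 3 2 1) (5 6)=(0 1) (2 3) (4 6 5) 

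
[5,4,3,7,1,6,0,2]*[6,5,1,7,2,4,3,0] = [4,2,7,0,5,3,6,1]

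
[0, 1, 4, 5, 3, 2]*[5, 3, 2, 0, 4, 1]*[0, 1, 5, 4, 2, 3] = [3, 4, 2, 1, 0, 5]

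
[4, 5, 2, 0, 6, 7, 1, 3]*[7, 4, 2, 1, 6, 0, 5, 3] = [6, 0, 2, 7, 5, 3, 4, 1]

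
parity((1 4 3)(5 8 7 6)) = odd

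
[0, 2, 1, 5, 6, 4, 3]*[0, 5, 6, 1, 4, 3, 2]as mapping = [0→0, 1→6, 2→5, 3→3, 4→2, 5→4, 6→1]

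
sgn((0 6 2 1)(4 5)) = 1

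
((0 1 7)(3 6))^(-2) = (0 1 7)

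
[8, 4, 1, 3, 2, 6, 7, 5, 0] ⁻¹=[8, 2, 4, 3, 1, 7, 5, 6, 0] 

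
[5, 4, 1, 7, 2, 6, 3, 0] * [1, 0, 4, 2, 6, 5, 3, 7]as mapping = [0→5, 1→6, 2→0, 3→7, 4→4, 5→3, 6→2, 7→1]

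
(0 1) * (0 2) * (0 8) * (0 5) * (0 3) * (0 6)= (0 1 2 8 5 3 6)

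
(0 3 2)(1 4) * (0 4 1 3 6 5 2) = (0 6 5 2 4 3)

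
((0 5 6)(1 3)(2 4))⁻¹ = (0 6 5)(1 3)(2 4)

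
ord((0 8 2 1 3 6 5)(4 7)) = 14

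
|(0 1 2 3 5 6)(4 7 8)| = 6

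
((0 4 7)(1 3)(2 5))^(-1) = (0 7 4)(1 3)(2 5)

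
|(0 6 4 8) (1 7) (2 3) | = 4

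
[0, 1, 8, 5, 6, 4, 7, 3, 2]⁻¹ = [0, 1, 8, 7, 5, 3, 4, 6, 2]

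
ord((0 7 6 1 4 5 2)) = 7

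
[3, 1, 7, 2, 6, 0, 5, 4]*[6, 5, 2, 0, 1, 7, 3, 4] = [0, 5, 4, 2, 3, 6, 7, 1]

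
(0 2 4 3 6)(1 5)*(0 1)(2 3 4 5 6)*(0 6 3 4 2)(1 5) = (0 4 2 1 3)(5 6)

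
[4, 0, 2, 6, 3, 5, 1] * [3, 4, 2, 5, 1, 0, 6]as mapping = [0→1, 1→3, 2→2, 3→6, 4→5, 5→0, 6→4]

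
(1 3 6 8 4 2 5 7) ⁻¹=(1 7 5 2 4 8 6 3) 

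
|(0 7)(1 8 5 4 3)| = 10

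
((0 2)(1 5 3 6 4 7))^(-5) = (0 2)(1 5 3 6 4 7)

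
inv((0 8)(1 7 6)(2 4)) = (0 8)(1 6 7)(2 4)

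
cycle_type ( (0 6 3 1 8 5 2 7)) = 8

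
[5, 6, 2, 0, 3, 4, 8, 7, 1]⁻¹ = [3, 8, 2, 4, 5, 0, 1, 7, 6]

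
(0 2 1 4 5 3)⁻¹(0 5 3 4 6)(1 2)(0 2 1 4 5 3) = (0 5 6 2 3)(1 4)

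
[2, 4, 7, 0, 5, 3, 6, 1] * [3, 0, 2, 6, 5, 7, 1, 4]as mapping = [0→2, 1→5, 2→4, 3→3, 4→7, 5→6, 6→1, 7→0]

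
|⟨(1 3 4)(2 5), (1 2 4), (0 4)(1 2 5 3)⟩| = 720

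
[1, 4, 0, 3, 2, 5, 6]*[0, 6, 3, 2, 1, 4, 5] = [6, 1, 0, 2, 3, 4, 5]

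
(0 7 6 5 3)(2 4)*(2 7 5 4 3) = (0 5 2 3)(4 7 6)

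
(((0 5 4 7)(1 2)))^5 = (0 5 4 7)(1 2)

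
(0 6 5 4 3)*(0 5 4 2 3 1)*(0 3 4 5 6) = (1 3 6 5 2 4) 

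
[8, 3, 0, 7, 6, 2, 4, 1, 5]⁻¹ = [2, 7, 5, 1, 6, 8, 4, 3, 0]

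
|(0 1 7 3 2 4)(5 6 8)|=6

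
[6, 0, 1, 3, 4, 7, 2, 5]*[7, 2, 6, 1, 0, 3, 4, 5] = [4, 7, 2, 1, 0, 5, 6, 3]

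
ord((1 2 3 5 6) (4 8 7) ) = 15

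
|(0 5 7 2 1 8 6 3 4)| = 9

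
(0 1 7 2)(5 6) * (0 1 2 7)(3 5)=(0 2 1)(3 5 6)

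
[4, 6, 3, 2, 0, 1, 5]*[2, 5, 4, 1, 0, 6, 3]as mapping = [0→0, 1→3, 2→1, 3→4, 4→2, 5→5, 6→6]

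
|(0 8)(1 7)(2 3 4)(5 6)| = 6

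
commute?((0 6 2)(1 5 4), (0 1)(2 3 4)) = no:(0 6 2)(1 5 4)*(0 1)(2 3 4) = (0 6 3 4)(1 5 2), (0 1)(2 3 4)*(0 6 2)(1 5 4) = (0 5 4)(1 6 2 3)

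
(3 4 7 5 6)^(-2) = (3 5 4 6 7)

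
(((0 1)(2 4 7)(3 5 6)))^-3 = (0 1)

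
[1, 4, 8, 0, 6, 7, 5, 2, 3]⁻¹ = [3, 0, 7, 8, 1, 6, 4, 5, 2]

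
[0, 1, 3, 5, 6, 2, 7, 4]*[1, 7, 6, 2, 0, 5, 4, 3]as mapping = [0→1, 1→7, 2→2, 3→5, 4→4, 5→6, 6→3, 7→0]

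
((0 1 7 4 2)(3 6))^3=(0 4 1 2 7)(3 6)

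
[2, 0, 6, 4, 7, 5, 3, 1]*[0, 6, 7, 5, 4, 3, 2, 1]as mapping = [0→7, 1→0, 2→2, 3→4, 4→1, 5→3, 6→5, 7→6]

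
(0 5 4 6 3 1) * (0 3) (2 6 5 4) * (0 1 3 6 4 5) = (0 5 2 4) (1 6) 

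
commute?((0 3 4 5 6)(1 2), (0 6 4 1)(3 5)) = no:(0 3 4 5 6)(1 2)*(0 6 4 1)(3 5) = (0 5 4 3 1 2), (0 6 4 1)(3 5)*(0 3 4 5 6)(1 2) = (1 3 6 5 4 2)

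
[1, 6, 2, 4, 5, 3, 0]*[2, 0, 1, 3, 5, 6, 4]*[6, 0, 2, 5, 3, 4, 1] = [6, 3, 0, 4, 1, 5, 2]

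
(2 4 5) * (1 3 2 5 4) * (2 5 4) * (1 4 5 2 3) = (2 4 3)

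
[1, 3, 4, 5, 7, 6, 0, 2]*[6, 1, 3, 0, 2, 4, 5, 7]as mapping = [0→1, 1→0, 2→2, 3→4, 4→7, 5→5, 6→6, 7→3]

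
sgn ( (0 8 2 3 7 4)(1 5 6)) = -1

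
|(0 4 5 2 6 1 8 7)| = 8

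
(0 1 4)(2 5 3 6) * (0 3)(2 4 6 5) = (0 1 6 4 3 5)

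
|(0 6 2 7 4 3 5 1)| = 8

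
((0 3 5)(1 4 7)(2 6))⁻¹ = (0 5 3)(1 7 4)(2 6)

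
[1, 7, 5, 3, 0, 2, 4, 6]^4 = [4, 0, 2, 3, 6, 5, 7, 1]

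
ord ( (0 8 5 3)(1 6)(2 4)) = 4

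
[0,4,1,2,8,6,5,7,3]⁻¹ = [0,2,3,8,1,6,5,7,4]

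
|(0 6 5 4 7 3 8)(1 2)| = 14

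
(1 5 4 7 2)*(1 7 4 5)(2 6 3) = (2 7 6 3)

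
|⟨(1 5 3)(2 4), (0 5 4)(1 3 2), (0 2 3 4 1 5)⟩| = 720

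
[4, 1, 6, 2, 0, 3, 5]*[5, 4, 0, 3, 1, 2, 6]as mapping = [0→1, 1→4, 2→6, 3→0, 4→5, 5→3, 6→2]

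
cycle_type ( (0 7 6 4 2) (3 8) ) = 2.5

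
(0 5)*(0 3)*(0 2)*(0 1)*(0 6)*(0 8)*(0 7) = (0 5 3 2 1 6 8 7)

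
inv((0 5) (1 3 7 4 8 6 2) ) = (0 5) (1 2 6 8 4 7 3) 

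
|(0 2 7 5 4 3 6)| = 7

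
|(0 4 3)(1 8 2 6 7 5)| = 6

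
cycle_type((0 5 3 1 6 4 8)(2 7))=2.7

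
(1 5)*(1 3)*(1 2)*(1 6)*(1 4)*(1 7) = (1 5 3 2 6 4 7) 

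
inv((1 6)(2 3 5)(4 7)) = (1 6)(2 5 3)(4 7)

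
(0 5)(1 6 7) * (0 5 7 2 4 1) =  (0 7)(1 6 2 4)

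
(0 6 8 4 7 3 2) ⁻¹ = (0 2 3 7 4 8 6) 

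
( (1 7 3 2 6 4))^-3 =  (1 2)(3 4)(6 7)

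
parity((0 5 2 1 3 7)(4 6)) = even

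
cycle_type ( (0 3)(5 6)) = 2^2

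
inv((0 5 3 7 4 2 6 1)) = (0 1 6 2 4 7 3 5)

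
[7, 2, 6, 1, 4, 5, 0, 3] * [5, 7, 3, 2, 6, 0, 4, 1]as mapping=[0→1, 1→3, 2→4, 3→7, 4→6, 5→0, 6→5, 7→2]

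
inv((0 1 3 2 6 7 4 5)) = (0 5 4 7 6 2 3 1)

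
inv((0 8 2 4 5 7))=(0 7 5 4 2 8)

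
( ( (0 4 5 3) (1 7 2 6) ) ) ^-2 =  (0 5) (1 2) (3 4) (6 7) 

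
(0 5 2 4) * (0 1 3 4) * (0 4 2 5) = (1 3 2 4)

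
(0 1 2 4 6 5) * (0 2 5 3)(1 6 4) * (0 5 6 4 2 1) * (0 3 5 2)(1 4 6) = (0 6 5 4)(2 3)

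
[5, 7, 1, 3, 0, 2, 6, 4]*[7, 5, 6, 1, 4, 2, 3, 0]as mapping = [0→2, 1→0, 2→5, 3→1, 4→7, 5→6, 6→3, 7→4]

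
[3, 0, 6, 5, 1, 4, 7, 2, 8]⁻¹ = [1, 4, 7, 0, 5, 3, 2, 6, 8]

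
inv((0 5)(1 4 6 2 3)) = (0 5)(1 3 2 6 4)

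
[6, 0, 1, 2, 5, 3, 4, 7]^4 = [3, 5, 4, 6, 1, 0, 2, 7]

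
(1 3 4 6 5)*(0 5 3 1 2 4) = (0 5 2 4 6 3)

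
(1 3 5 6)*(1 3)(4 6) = (3 5 4 6)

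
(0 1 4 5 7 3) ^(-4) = (0 4 7) (1 5 3) 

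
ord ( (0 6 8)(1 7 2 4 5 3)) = 6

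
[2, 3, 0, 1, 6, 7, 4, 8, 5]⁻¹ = [2, 3, 0, 1, 6, 8, 4, 5, 7]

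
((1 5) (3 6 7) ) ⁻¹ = (1 5) (3 7 6) 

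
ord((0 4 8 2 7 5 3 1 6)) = 9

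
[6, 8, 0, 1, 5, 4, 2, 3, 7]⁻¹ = [2, 3, 6, 7, 5, 4, 0, 8, 1]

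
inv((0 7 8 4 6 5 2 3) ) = (0 3 2 5 6 4 8 7) 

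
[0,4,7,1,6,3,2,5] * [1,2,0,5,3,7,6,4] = [1,3,4,2,6,5,0,7]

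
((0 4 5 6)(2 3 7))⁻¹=(0 6 5 4)(2 7 3)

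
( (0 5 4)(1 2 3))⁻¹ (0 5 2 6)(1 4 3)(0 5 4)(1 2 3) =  (0 1 2)(3 6 5 4)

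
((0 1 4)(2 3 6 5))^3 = (2 5 6 3)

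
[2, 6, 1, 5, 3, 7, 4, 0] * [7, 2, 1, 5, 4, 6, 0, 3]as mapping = [0→1, 1→0, 2→2, 3→6, 4→5, 5→3, 6→4, 7→7]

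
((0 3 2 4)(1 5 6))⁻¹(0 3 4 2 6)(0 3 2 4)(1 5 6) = (0 4 1 3 2)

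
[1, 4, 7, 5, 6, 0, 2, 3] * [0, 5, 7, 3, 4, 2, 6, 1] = [5, 4, 1, 2, 6, 0, 7, 3] 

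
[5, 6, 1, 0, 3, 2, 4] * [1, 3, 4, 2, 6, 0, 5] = [0, 5, 3, 1, 2, 4, 6]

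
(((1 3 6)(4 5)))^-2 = (1 3 6)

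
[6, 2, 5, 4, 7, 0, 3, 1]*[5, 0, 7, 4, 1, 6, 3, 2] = [3, 7, 6, 1, 2, 5, 4, 0]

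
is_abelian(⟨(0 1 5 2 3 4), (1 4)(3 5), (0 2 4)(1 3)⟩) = no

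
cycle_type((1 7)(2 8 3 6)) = 2.4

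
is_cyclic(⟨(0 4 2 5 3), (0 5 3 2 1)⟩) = no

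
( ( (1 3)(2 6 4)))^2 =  (2 4 6)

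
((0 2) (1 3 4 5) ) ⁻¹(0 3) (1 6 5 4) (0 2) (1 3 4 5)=(1 5 3 6) (2 4) 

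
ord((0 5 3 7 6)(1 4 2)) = 15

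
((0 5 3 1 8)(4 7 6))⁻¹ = (0 8 1 3 5)(4 6 7)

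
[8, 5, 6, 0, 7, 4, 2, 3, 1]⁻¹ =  [3, 8, 6, 7, 5, 1, 2, 4, 0]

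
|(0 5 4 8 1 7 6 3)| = 8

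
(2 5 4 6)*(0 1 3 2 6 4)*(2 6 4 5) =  (0 1 3 6 4 5)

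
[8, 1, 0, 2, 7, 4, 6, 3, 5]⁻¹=[2, 1, 3, 7, 5, 8, 6, 4, 0]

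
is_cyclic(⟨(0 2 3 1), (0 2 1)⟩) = no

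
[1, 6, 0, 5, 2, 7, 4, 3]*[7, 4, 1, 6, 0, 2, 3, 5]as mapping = [0→4, 1→3, 2→7, 3→2, 4→1, 5→5, 6→0, 7→6]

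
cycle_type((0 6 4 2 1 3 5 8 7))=9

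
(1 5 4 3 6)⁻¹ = (1 6 3 4 5)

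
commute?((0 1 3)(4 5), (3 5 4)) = no:(0 1 3)(4 5)*(3 5 4) = (0 1 5 3), (3 5 4)*(0 1 3)(4 5) = (0 1 3 4)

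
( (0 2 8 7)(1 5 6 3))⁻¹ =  (0 7 8 2)(1 3 6 5)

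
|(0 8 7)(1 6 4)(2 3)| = 6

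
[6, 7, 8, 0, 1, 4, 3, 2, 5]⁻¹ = [3, 4, 7, 6, 5, 8, 0, 1, 2]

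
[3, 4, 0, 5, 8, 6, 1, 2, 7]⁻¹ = [2, 6, 7, 0, 1, 3, 5, 8, 4]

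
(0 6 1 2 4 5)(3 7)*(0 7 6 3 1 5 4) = (0 3 6 5 7 1 2)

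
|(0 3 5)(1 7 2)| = 3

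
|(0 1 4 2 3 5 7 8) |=8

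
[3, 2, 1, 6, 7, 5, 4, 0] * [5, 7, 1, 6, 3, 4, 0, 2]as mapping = [0→6, 1→1, 2→7, 3→0, 4→2, 5→4, 6→3, 7→5]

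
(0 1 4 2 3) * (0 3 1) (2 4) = (1 2) 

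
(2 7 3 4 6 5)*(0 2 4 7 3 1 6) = (0 2 3 7 1 6 5 4)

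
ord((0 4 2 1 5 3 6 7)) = 8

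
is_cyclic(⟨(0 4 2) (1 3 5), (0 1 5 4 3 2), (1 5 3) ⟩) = no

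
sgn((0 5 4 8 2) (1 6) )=-1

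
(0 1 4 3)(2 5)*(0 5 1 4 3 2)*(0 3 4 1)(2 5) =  (0 1 4 5 3 2)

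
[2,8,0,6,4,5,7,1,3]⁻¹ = [2,7,0,8,4,5,3,6,1]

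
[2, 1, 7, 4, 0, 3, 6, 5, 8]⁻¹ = [4, 1, 0, 5, 3, 7, 6, 2, 8]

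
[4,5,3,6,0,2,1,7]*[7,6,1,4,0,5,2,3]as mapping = [0→0,1→5,2→4,3→2,4→7,5→1,6→6,7→3]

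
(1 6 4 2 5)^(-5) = ()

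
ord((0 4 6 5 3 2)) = 6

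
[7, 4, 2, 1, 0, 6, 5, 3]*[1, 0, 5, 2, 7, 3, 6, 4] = [4, 7, 5, 0, 1, 6, 3, 2]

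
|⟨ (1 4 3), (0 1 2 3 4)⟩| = 60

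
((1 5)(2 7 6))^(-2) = (2 7 6)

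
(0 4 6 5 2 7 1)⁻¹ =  (0 1 7 2 5 6 4)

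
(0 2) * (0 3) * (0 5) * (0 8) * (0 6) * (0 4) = (0 2 3 5 8 6 4)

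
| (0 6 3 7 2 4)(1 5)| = 6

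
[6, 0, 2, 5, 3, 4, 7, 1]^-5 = [1, 7, 2, 5, 3, 4, 0, 6]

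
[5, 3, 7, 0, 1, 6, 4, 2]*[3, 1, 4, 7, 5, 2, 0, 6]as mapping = [0→2, 1→7, 2→6, 3→3, 4→1, 5→0, 6→5, 7→4]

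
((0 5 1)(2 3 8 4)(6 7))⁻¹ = (0 1 5)(2 4 8 3)(6 7)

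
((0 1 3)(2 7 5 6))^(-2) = (0 1 3)(2 5)(6 7)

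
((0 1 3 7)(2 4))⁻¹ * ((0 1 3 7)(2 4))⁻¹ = (0 3)(1 7)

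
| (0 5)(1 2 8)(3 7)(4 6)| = 6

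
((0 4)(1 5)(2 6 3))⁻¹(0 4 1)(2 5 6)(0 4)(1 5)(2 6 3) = (0 5 4)(1 3 6)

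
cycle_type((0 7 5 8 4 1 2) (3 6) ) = 2.7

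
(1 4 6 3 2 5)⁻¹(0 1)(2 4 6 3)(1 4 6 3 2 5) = (0 4)(2 5 6 3)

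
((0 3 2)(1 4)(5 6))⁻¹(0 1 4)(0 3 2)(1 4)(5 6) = (1 3 4)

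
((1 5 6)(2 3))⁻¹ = (1 6 5)(2 3)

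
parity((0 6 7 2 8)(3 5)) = odd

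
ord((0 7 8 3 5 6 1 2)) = 8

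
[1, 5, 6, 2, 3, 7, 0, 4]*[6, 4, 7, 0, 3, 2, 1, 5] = [4, 2, 1, 7, 0, 5, 6, 3]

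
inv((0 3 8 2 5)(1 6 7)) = (0 5 2 8 3)(1 7 6)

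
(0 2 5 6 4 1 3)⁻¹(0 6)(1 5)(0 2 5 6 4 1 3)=(2 4)(3 6)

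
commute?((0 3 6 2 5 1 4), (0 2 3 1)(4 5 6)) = no:(0 3 6 2 5 1 4)*(0 2 3 1)(4 5 6) = (0 1 5)(2 6 3 4), (0 2 3 1)(4 5 6)*(0 3 6 2 5 1 4) = (0 5 2 6)(1 3 4)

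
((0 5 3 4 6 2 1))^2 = (0 3 6 1 5 4 2)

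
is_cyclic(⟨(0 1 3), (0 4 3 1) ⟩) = no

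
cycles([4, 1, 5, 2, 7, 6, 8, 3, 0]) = (0 4 7 3 2 5 6 8)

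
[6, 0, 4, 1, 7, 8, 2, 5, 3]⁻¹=[1, 3, 6, 8, 2, 7, 0, 4, 5]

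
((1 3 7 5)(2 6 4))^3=(1 5 7 3)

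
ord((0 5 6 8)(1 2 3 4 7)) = 20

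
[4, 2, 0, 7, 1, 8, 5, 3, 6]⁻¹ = [2, 4, 1, 7, 0, 6, 8, 3, 5]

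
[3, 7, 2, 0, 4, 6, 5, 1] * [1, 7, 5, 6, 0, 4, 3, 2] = [6, 2, 5, 1, 0, 3, 4, 7]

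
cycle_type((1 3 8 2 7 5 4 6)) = 8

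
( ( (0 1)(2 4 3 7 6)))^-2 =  (2 7 4 6 3)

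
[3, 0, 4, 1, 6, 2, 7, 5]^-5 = [3, 0, 2, 1, 4, 5, 6, 7]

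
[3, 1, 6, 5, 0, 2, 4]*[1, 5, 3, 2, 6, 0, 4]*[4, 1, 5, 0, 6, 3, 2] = [5, 3, 6, 4, 1, 0, 2]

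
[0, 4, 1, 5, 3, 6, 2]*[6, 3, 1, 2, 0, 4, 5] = [6, 0, 3, 4, 2, 5, 1]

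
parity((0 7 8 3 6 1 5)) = even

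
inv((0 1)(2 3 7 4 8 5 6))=(0 1)(2 6 5 8 4 7 3)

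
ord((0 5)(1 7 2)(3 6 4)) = 6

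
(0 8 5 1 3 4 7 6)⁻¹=(0 6 7 4 3 1 5 8)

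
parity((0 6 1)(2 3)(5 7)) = even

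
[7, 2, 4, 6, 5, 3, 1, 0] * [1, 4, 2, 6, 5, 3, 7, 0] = [0, 2, 5, 7, 3, 6, 4, 1]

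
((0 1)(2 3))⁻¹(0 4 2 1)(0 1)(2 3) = (0 1 4 3)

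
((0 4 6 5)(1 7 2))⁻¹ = (0 5 6 4)(1 2 7)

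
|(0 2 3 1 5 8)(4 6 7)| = 6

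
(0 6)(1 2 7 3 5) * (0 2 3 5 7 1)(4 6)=(0 4 6 2 1 3 7 5)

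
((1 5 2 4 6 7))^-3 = (1 4)(2 7)(5 6)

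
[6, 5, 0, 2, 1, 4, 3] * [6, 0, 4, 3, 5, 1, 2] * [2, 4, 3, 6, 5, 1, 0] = [3, 4, 0, 5, 2, 1, 6]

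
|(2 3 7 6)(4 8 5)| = 12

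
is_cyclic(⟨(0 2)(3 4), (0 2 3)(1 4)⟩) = no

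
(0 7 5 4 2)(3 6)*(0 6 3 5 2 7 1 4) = (0 1 4 7 2 6 5)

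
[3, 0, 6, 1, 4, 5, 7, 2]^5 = [1, 3, 7, 0, 4, 5, 2, 6]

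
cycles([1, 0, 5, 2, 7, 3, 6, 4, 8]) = (0 1)(2 5 3)(4 7)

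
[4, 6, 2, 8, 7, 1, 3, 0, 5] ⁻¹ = [7, 5, 2, 6, 0, 8, 1, 4, 3] 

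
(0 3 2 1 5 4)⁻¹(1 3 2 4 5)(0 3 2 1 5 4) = (0 4 5 2 1)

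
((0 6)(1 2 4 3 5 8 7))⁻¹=(0 6)(1 7 8 5 3 4 2)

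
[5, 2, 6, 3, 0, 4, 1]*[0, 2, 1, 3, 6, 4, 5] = [4, 1, 5, 3, 0, 6, 2]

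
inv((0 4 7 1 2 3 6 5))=(0 5 6 3 2 1 7 4)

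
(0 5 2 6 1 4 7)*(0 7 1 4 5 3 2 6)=(0 3 2)(1 5 6 4)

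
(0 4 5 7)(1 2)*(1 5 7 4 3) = (0 3 1 2 5 4 7)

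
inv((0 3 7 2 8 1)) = (0 1 8 2 7 3)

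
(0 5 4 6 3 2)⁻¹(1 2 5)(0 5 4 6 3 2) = (0 4 1)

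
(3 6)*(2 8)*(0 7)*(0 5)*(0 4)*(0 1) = (0 7 5 4 1)(2 8)(3 6)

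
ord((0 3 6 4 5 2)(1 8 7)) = 6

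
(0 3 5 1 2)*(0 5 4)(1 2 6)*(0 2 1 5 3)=(1 6 5)(2 3 4)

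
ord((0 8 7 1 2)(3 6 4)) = 15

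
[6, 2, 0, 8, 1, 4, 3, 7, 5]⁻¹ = [2, 4, 1, 6, 5, 8, 0, 7, 3]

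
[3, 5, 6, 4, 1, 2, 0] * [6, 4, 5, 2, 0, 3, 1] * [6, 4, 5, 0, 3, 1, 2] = [5, 0, 4, 6, 3, 1, 2]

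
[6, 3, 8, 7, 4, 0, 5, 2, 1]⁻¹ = [5, 8, 7, 1, 4, 6, 0, 3, 2]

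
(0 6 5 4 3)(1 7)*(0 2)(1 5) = (0 6 1 7 5 4 3 2)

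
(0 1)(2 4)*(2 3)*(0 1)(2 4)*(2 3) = (2 3 4)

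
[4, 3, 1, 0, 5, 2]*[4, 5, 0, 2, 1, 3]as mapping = [0→1, 1→2, 2→5, 3→4, 4→3, 5→0]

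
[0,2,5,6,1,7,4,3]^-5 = [0,5,7,4,2,3,1,6]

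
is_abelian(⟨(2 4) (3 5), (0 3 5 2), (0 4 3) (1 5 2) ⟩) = no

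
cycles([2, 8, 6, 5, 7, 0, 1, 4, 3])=(0 2 6 1 8 3 5)(4 7)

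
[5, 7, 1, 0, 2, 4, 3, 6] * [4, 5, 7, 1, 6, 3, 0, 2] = [3, 2, 5, 4, 7, 6, 1, 0]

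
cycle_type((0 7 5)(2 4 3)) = 3^2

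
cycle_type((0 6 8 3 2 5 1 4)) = 8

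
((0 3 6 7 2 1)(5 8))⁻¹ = (0 1 2 7 6 3)(5 8)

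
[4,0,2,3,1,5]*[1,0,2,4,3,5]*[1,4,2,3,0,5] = [3,4,2,0,1,5]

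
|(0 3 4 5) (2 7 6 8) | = 4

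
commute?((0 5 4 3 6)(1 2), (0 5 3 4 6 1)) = no:(0 5 4 3 6)(1 2)*(0 5 3 4 6 1) = (0 3 1 2)(5 6), (0 5 3 4 6 1)*(0 5 4 3 6)(1 2) = (0 4)(1 5 6 2)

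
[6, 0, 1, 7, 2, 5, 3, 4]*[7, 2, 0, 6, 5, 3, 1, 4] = [1, 7, 2, 4, 0, 3, 6, 5] 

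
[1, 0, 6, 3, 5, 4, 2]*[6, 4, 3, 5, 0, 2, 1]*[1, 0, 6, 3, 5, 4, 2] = [5, 2, 0, 4, 6, 1, 3]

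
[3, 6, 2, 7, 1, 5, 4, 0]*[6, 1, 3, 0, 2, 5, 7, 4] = [0, 7, 3, 4, 1, 5, 2, 6]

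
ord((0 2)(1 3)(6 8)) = 2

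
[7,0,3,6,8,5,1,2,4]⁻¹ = [1,6,7,2,8,5,3,0,4]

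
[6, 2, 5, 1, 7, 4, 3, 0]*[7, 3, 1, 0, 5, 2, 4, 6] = [4, 1, 2, 3, 6, 5, 0, 7]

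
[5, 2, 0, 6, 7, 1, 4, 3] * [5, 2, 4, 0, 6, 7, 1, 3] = [7, 4, 5, 1, 3, 2, 6, 0]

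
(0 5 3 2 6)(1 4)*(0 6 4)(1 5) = (0 1)(2 4 5 3)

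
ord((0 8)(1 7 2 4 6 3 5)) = 14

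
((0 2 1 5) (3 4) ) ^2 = (0 1) (2 5) 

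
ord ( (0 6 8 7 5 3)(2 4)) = 6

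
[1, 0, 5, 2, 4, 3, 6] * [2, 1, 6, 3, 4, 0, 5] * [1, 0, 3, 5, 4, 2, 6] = [0, 3, 1, 6, 4, 5, 2]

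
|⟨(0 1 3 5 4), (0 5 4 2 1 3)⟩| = 120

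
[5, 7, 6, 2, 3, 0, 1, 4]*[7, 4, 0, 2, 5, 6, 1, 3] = [6, 3, 1, 0, 2, 7, 4, 5]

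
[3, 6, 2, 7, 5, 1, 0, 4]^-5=[7, 0, 2, 4, 1, 6, 3, 5]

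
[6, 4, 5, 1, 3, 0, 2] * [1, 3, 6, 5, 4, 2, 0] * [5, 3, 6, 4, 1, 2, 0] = [5, 1, 6, 4, 2, 3, 0]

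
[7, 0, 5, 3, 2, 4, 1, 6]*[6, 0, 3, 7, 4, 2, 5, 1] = [1, 6, 2, 7, 3, 4, 0, 5]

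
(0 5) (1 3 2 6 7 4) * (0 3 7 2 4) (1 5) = (0 1 7) (2 6) (3 4 5) 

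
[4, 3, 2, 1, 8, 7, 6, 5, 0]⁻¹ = [8, 3, 2, 1, 0, 7, 6, 5, 4]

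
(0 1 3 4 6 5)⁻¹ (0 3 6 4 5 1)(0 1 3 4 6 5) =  (0 3 1 4 5 6)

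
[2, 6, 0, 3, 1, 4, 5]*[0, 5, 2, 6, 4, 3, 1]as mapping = [0→2, 1→1, 2→0, 3→6, 4→5, 5→4, 6→3]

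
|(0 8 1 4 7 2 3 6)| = 8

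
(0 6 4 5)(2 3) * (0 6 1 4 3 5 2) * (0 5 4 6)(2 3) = (0 1 6 2 4 3 5)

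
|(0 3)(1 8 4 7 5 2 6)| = 14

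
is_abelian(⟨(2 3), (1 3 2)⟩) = no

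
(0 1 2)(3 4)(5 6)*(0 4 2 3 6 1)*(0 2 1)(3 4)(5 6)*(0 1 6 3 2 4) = (0 4 5 1)(3 6)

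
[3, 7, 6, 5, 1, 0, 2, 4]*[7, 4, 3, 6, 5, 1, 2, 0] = [6, 0, 2, 1, 4, 7, 3, 5]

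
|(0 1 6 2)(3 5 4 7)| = 4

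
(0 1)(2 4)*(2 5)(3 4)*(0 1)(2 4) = (2 3)(4 5)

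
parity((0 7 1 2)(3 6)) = even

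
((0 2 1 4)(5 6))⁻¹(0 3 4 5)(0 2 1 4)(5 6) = (0 6 2 3)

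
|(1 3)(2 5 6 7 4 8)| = 6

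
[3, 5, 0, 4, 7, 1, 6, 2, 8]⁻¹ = [2, 5, 7, 0, 3, 1, 6, 4, 8]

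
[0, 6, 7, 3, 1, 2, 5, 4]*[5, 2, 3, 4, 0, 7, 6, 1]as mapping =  [0→5, 1→6, 2→1, 3→4, 4→2, 5→3, 6→7, 7→0]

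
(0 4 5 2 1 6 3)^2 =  (0 5 1 3 4 2 6)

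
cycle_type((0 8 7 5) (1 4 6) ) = 3.4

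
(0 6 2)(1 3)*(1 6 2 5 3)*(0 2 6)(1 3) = (0 6 5 1 3)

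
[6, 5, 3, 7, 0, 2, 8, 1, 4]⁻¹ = [4, 7, 5, 2, 8, 1, 0, 3, 6]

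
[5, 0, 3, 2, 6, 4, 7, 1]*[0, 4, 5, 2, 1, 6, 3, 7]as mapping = [0→6, 1→0, 2→2, 3→5, 4→3, 5→1, 6→7, 7→4]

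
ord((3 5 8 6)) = 4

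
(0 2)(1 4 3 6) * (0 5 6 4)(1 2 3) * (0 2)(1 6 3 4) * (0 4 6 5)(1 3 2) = (0 6 4 5 2)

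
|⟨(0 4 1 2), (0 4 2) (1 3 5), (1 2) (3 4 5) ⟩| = 720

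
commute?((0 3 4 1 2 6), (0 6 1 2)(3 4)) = no:(0 3 4 1 2 6) * (0 6 1 2)(3 4) = (0 4 2 1), (0 6 1 2)(3 4) * (0 3 4 1 2 6) = (1 6 2 3)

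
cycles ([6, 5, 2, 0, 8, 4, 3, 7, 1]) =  (0 6 3)(1 5 4 8)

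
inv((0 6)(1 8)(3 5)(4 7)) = (0 6)(1 8)(3 5)(4 7)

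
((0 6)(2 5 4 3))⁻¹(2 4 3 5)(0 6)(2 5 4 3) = (2 4 5 3)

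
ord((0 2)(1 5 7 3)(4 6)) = 4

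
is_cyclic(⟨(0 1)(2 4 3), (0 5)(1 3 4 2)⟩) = no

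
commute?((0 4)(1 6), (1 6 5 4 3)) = no:(0 4)(1 6) * (1 6 5 4 3) = (0 3 1 5 4), (1 6 5 4 3) * (0 4)(1 6) = (0 4 3 6 5)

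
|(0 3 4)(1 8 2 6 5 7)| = 6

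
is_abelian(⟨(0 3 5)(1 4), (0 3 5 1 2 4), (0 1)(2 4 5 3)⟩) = no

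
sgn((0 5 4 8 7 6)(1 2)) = 1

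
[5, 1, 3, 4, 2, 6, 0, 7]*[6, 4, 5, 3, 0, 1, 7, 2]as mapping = [0→1, 1→4, 2→3, 3→0, 4→5, 5→7, 6→6, 7→2]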